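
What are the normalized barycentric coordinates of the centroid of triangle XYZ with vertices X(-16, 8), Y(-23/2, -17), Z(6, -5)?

(1/3, 1/3, 1/3)

The centroid is the average of the vertices, so each weight is 1/3.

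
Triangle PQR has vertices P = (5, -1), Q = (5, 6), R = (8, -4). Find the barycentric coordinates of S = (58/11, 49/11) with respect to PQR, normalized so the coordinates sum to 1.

(1/11, 9/11, 1/11)

Signed area of the reference triangle: [PQR] = ½·(5·(6−(-4)) + 5·(-4−(-1)) + 8·(-1−6)) = ½·(50 − 15 − 56) = -21/2.
[SQR] = ½·((58/11)·(6−(-4)) + 5·(-4−(49/11)) + 8·(49/11−6)) = ½·(580/11 − 465/11 − 136/11) = -21/22, so the P-coordinate is (-21/22)/(-21/2) = 1/11.
[PSR] = ½·(5·(49/11−(-4)) + (58/11)·(-4−(-1)) + 8·(-1−(49/11))) = ½·(465/11 − 174/11 − 480/11) = -189/22, so the Q-coordinate is 9/11.
[PQS] = ½·(5·(6−(49/11)) + 5·(49/11−(-1)) + (58/11)·(-1−6)) = ½·(85/11 + 300/11 − 406/11) = -21/22, so the R-coordinate is 1/11.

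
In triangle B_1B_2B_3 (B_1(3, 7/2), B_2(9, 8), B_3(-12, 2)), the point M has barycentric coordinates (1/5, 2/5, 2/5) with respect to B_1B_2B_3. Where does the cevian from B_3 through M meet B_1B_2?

(7, 13/2)

Line B_3M meets B_1B_2 where the B_3-coordinate vanishes; zeroing M's B_3-weight and renormalizing leaves B_1, B_2-weights 1/5 : 2/5 → (1/3, 2/3).
So N = (1/3)·B_1 + (2/3)·B_2 = (7, 13/2).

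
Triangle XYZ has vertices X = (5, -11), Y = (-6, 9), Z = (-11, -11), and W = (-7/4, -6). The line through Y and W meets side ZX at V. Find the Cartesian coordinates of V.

Barycentric coordinates of W with respect to XYZ: (1/2, 1/4, 1/4).
On side ZX the Y-coordinate is zero; dropping W's Y-weight 1/4 and renormalizing the remaining 1/4 : 1/2 gives weights 1/3, 2/3 on Z, X.
V = (1/3)·(-11, -11) + (2/3)·(5, -11) = (-1/3, -11).

(-1/3, -11)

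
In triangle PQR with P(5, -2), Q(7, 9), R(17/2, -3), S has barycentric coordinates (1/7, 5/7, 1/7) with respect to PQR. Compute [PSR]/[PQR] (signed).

The signed ratio [PSR]/[PQR] equals the barycentric coordinate of S at vertex Q, which is 5/7.

5/7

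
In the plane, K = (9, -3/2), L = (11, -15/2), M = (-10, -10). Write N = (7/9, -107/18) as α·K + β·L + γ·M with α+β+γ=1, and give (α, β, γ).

(4/9, 1/9, 4/9)

Signed area of the reference triangle: [KLM] = ½·(9·(-15/2−(-10)) + 11·(-10−(-3/2)) + (-10)·(-3/2−(-15/2))) = ½·(45/2 − 187/2 − 60) = -131/2.
[NLM] = ½·((7/9)·(-15/2−(-10)) + 11·(-10−(-107/18)) + (-10)·(-107/18−(-15/2))) = ½·(35/18 − 803/18 − 140/9) = -262/9, so the K-coordinate is (-262/9)/(-131/2) = 4/9.
[KNM] = ½·(9·(-107/18−(-10)) + (7/9)·(-10−(-3/2)) + (-10)·(-3/2−(-107/18))) = ½·(73/2 − 119/18 − 400/9) = -131/18, so the L-coordinate is 1/9.
[KLN] = ½·(9·(-15/2−(-107/18)) + 11·(-107/18−(-3/2)) + (7/9)·(-3/2−(-15/2))) = ½·(-14 − 440/9 + 14/3) = -262/9, so the M-coordinate is 4/9.
Check: 4/9 + 1/9 + 4/9 = 1.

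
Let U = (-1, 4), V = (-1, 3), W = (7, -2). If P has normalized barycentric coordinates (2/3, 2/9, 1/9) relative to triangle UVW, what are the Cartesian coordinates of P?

(-1/9, 28/9)

P = (2/3)·U + (2/9)·V + (1/9)·W.
x-coordinate: (2/3)·(-1) + (2/9)·(-1) + (1/9)·7 = -1/9.
y-coordinate: (2/3)·4 + (2/9)·3 + (1/9)·(-2) = 28/9.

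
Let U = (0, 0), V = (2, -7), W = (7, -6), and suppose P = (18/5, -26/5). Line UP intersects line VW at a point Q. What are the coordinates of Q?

(9/2, -13/2)

Barycentric coordinates of P with respect to UVW: (1/5, 2/5, 2/5).
On side VW the U-coordinate is zero; dropping P's U-weight 1/5 and renormalizing the remaining 2/5 : 2/5 gives weights 1/2, 1/2 on V, W.
Q = (1/2)·(2, -7) + (1/2)·(7, -6) = (9/2, -13/2).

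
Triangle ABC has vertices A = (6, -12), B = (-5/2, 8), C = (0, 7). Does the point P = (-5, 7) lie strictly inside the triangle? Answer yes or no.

no

Barycentric coordinates of P: (10/83, 190/83, -117/83).
The three coordinates are positive, positive, negative; a point is interior exactly when all three are positive.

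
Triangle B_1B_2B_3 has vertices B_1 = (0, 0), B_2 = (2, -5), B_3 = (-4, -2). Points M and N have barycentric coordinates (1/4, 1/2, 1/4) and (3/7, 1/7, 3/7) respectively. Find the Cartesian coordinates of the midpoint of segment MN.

(-5/7, -16/7)

Barycentric coordinates of the midpoint are the average: (19/56, 9/28, 19/56).
Converting: (19/56)·B_1 + (9/28)·B_2 + (19/56)·B_3 = (-5/7, -16/7).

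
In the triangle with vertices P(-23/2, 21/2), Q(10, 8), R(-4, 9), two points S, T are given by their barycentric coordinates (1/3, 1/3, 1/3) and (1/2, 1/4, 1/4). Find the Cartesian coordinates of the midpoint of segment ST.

Barycentric coordinates of the midpoint are the average: (5/12, 7/24, 7/24).
Converting: (5/12)·P + (7/24)·Q + (7/24)·R = (-73/24, 28/3).

(-73/24, 28/3)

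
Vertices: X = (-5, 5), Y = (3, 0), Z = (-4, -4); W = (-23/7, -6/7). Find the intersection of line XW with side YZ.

(-13/5, -16/5)

Barycentric coordinates of W with respect to XYZ: (2/7, 1/7, 4/7).
On side YZ the X-coordinate is zero; dropping W's X-weight 2/7 and renormalizing the remaining 1/7 : 4/7 gives weights 1/5, 4/5 on Y, Z.
V = (1/5)·(3, 0) + (4/5)·(-4, -4) = (-13/5, -16/5).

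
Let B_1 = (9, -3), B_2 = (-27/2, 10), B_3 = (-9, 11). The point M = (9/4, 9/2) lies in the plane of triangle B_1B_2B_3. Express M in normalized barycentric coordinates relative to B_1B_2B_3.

(1/2, -1/2, 1)

Signed area of the reference triangle: [B_1B_2B_3] = ½·(9·(10−11) + (-27/2)·(11−(-3)) + (-9)·(-3−10)) = ½·(-9 − 189 + 117) = -81/2.
[MB_2B_3] = ½·((9/4)·(10−11) + (-27/2)·(11−(9/2)) + (-9)·(9/2−10)) = ½·(-9/4 − 351/4 + 99/2) = -81/4, so the B_1-coordinate is (-81/4)/(-81/2) = 1/2.
[B_1MB_3] = ½·(9·(9/2−11) + (9/4)·(11−(-3)) + (-9)·(-3−(9/2))) = ½·(-117/2 + 63/2 + 135/2) = 81/4, so the B_2-coordinate is -1/2.
[B_1B_2M] = ½·(9·(10−(9/2)) + (-27/2)·(9/2−(-3)) + (9/4)·(-3−10)) = ½·(99/2 − 405/4 − 117/4) = -81/2, so the B_3-coordinate is 1.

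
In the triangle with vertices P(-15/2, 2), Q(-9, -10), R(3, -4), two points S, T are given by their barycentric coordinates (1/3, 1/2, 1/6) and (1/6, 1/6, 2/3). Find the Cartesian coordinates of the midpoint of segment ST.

(-29/8, -9/2)

Barycentric coordinates of the midpoint are the average: (1/4, 1/3, 5/12).
Converting: (1/4)·P + (1/3)·Q + (5/12)·R = (-29/8, -9/2).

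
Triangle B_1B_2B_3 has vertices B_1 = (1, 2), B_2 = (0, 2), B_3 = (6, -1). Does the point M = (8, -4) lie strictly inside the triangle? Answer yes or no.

no

Barycentric coordinates of M: (-4, 3, 2).
The three coordinates are negative, positive, positive; a point is interior exactly when all three are positive.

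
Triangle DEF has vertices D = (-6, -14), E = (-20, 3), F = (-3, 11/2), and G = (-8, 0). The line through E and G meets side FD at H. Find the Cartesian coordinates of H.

Barycentric coordinates of G with respect to DEF: (1/4, 1/4, 1/2).
On side FD the E-coordinate is zero; dropping G's E-weight 1/4 and renormalizing the remaining 1/2 : 1/4 gives weights 2/3, 1/3 on F, D.
H = (2/3)·(-3, 11/2) + (1/3)·(-6, -14) = (-4, -1).

(-4, -1)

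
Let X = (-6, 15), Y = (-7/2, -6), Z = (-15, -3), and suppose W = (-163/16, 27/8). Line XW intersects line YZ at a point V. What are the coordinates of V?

(-127/10, -18/5)

Barycentric coordinates of W with respect to XYZ: (3/8, 1/8, 1/2).
On side YZ the X-coordinate is zero; dropping W's X-weight 3/8 and renormalizing the remaining 1/8 : 1/2 gives weights 1/5, 4/5 on Y, Z.
V = (1/5)·(-7/2, -6) + (4/5)·(-15, -3) = (-127/10, -18/5).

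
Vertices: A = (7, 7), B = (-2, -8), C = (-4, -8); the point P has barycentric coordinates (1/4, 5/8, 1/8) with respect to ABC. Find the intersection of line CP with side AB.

(4/7, -26/7)

Line CP meets AB where the C-coordinate vanishes; zeroing P's C-weight and renormalizing leaves A, B-weights 1/4 : 5/8 → (2/7, 5/7).
So Q = (2/7)·A + (5/7)·B = (4/7, -26/7).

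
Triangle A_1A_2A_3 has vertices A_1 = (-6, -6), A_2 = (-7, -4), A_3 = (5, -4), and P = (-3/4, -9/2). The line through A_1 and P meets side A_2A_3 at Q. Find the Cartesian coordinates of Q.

Barycentric coordinates of P with respect to A_1A_2A_3: (1/4, 1/4, 1/2).
On side A_2A_3 the A_1-coordinate is zero; dropping P's A_1-weight 1/4 and renormalizing the remaining 1/4 : 1/2 gives weights 1/3, 2/3 on A_2, A_3.
Q = (1/3)·(-7, -4) + (2/3)·(5, -4) = (1, -4).

(1, -4)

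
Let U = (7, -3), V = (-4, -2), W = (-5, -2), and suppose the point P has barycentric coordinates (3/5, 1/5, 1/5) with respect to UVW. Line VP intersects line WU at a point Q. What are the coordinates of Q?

Line VP meets WU where the V-coordinate vanishes; zeroing P's V-weight and renormalizing leaves W, U-weights 1/5 : 3/5 → (1/4, 3/4).
So Q = (1/4)·W + (3/4)·U = (4, -11/4).

(4, -11/4)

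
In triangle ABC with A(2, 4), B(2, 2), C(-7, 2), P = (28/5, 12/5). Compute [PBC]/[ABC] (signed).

1/5

[ABC] = ½·(2·(2−2) + 2·(2−4) + (-7)·(4−2)) = ½·(0 − 4 − 14) = -9.
[PBC] = ½·((28/5)·(2−2) + 2·(2−(12/5)) + (-7)·(12/5−2)) = ½·(0 − 4/5 − 14/5) = -9/5, so the ratio is (-9/5)/(-9) = 1/5.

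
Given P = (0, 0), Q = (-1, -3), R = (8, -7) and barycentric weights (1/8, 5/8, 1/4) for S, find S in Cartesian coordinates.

(11/8, -29/8)

S = (1/8)·P + (5/8)·Q + (1/4)·R.
x-coordinate: (1/8)·0 + (5/8)·(-1) + (1/4)·8 = 11/8.
y-coordinate: (1/8)·0 + (5/8)·(-3) + (1/4)·(-7) = -29/8.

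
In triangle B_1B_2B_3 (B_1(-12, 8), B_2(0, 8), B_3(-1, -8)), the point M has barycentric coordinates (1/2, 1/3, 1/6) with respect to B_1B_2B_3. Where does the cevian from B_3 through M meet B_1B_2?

Line B_3M meets B_1B_2 where the B_3-coordinate vanishes; zeroing M's B_3-weight and renormalizing leaves B_1, B_2-weights 1/2 : 1/3 → (3/5, 2/5).
So N = (3/5)·B_1 + (2/5)·B_2 = (-36/5, 8).

(-36/5, 8)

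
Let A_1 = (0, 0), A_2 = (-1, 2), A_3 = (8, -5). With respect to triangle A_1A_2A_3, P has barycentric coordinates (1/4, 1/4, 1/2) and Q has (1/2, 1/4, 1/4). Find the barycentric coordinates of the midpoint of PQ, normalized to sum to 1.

Since both coordinate triples sum to 1, the midpoint's barycentrics are the componentwise average.
(1/4+1/2)/2 = 3/8; similarly 1/4 and 3/8.

(3/8, 1/4, 3/8)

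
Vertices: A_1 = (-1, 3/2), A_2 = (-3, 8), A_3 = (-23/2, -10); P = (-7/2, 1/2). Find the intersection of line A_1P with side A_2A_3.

(-29/4, -1)

Barycentric coordinates of P with respect to A_1A_2A_3: (3/5, 1/5, 1/5).
On side A_2A_3 the A_1-coordinate is zero; dropping P's A_1-weight 3/5 and renormalizing the remaining 1/5 : 1/5 gives weights 1/2, 1/2 on A_2, A_3.
Q = (1/2)·(-3, 8) + (1/2)·(-23/2, -10) = (-29/4, -1).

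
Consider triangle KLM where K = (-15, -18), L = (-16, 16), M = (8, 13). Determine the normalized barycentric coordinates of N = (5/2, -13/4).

(1/2, -1/4, 3/4)

Signed area of the reference triangle: [KLM] = ½·((-15)·(16−13) + (-16)·(13−(-18)) + 8·(-18−16)) = ½·(-45 − 496 − 272) = -813/2.
[NLM] = ½·((5/2)·(16−13) + (-16)·(13−(-13/4)) + 8·(-13/4−16)) = ½·(15/2 − 260 − 154) = -813/4, so the K-coordinate is (-813/4)/(-813/2) = 1/2.
[KNM] = ½·((-15)·(-13/4−13) + (5/2)·(13−(-18)) + 8·(-18−(-13/4))) = ½·(975/4 + 155/2 − 118) = 813/8, so the L-coordinate is -1/4.
[KLN] = ½·((-15)·(16−(-13/4)) + (-16)·(-13/4−(-18)) + (5/2)·(-18−16)) = ½·(-1155/4 − 236 − 85) = -2439/8, so the M-coordinate is 3/4.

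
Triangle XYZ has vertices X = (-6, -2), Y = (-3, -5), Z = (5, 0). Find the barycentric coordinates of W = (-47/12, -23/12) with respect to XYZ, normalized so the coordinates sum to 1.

(3/4, 1/12, 1/6)

Signed area of the reference triangle: [XYZ] = ½·((-6)·(-5−0) + (-3)·(0−(-2)) + 5·(-2−(-5))) = ½·(30 − 6 + 15) = 39/2.
[WYZ] = ½·((-47/12)·(-5−0) + (-3)·(0−(-23/12)) + 5·(-23/12−(-5))) = ½·(235/12 − 23/4 + 185/12) = 117/8, so the X-coordinate is (117/8)/(39/2) = 3/4.
[XWZ] = ½·((-6)·(-23/12−0) + (-47/12)·(0−(-2)) + 5·(-2−(-23/12))) = ½·(23/2 − 47/6 − 5/12) = 13/8, so the Y-coordinate is 1/12.
[XYW] = ½·((-6)·(-5−(-23/12)) + (-3)·(-23/12−(-2)) + (-47/12)·(-2−(-5))) = ½·(37/2 − 1/4 − 47/4) = 13/4, so the Z-coordinate is 1/6.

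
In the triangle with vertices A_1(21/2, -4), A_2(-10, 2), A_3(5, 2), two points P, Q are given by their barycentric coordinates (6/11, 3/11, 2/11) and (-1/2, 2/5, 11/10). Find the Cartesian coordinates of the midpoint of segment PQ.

Barycentric coordinates of the midpoint are the average: (1/44, 37/110, 141/220).
Converting: (1/44)·A_1 + (37/110)·A_2 + (141/220)·A_3 = (7/88, 41/22).

(7/88, 41/22)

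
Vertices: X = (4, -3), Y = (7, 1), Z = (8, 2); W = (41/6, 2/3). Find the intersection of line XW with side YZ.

(37/5, 7/5)

Barycentric coordinates of W with respect to XYZ: (1/6, 1/2, 1/3).
On side YZ the X-coordinate is zero; dropping W's X-weight 1/6 and renormalizing the remaining 1/2 : 1/3 gives weights 3/5, 2/5 on Y, Z.
V = (3/5)·(7, 1) + (2/5)·(8, 2) = (37/5, 7/5).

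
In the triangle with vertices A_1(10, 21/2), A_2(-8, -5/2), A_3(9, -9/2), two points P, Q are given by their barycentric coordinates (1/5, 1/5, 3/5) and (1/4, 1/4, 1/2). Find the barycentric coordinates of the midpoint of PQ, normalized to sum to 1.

Since both coordinate triples sum to 1, the midpoint's barycentrics are the componentwise average.
(1/5+1/4)/2 = 9/40; similarly 9/40 and 11/20.

(9/40, 9/40, 11/20)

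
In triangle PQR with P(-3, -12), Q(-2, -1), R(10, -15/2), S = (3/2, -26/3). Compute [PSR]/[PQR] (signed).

[PQR] = ½·((-3)·(-1−(-15/2)) + (-2)·(-15/2−(-12)) + 10·(-12−(-1))) = ½·(-39/2 − 9 − 110) = -277/4.
[PSR] = ½·((-3)·(-26/3−(-15/2)) + (3/2)·(-15/2−(-12)) + 10·(-12−(-26/3))) = ½·(7/2 + 27/4 − 100/3) = -277/24, so the ratio is (-277/24)/(-277/4) = 1/6.

1/6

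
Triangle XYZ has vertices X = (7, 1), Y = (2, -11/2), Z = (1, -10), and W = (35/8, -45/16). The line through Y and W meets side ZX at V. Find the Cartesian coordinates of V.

(29/5, -6/5)

Barycentric coordinates of W with respect to XYZ: (1/2, 3/8, 1/8).
On side ZX the Y-coordinate is zero; dropping W's Y-weight 3/8 and renormalizing the remaining 1/8 : 1/2 gives weights 1/5, 4/5 on Z, X.
V = (1/5)·(1, -10) + (4/5)·(7, 1) = (29/5, -6/5).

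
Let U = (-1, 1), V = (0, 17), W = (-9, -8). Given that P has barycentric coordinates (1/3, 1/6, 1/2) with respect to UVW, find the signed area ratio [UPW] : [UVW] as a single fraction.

The signed ratio [UPW]/[UVW] equals the barycentric coordinate of P at vertex V, which is 1/6.

1/6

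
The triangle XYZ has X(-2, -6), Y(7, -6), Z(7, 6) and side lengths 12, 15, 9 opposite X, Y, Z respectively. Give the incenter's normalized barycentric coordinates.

The incenter has barycentric coordinates proportional to the opposite side lengths: (12 : 15 : 9).
Normalizing by 12+15+9 = 36 gives (1/3, 5/12, 1/4).

(1/3, 5/12, 1/4)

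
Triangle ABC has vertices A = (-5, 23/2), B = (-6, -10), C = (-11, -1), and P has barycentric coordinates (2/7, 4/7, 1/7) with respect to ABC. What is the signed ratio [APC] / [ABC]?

4/7

The signed ratio [APC]/[ABC] equals the barycentric coordinate of P at vertex B, which is 4/7.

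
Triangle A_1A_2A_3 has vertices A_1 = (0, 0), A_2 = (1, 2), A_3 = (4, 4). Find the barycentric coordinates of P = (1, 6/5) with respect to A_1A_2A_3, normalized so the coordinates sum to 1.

(3/5, 1/5, 1/5)

Signed area of the reference triangle: [A_1A_2A_3] = ½·(0·(2−4) + 1·(4−0) + 4·(0−2)) = ½·(0 + 4 − 8) = -2.
[PA_2A_3] = ½·(1·(2−4) + 1·(4−(6/5)) + 4·(6/5−2)) = ½·(-2 + 14/5 − 16/5) = -6/5, so the A_1-coordinate is (-6/5)/(-2) = 3/5.
[A_1PA_3] = ½·(0·(6/5−4) + 1·(4−0) + 4·(0−(6/5))) = ½·(0 + 4 − 24/5) = -2/5, so the A_2-coordinate is 1/5.
[A_1A_2P] = ½·(0·(2−(6/5)) + 1·(6/5−0) + 1·(0−2)) = ½·(0 + 6/5 − 2) = -2/5, so the A_3-coordinate is 1/5.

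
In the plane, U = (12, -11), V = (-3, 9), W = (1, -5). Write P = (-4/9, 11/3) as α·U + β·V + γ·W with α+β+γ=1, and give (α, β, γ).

Signed area of the reference triangle: [UVW] = ½·(12·(9−(-5)) + (-3)·(-5−(-11)) + 1·(-11−9)) = ½·(168 − 18 − 20) = 65.
[PVW] = ½·((-4/9)·(9−(-5)) + (-3)·(-5−(11/3)) + 1·(11/3−9)) = ½·(-56/9 + 26 − 16/3) = 65/9, so the U-coordinate is (65/9)/65 = 1/9.
[UPW] = ½·(12·(11/3−(-5)) + (-4/9)·(-5−(-11)) + 1·(-11−(11/3))) = ½·(104 − 8/3 − 44/3) = 130/3, so the V-coordinate is 2/3.
[UVP] = ½·(12·(9−(11/3)) + (-3)·(11/3−(-11)) + (-4/9)·(-11−9)) = ½·(64 − 44 + 80/9) = 130/9, so the W-coordinate is 2/9.
Check: 1/9 + 2/3 + 2/9 = 1.

(1/9, 2/3, 2/9)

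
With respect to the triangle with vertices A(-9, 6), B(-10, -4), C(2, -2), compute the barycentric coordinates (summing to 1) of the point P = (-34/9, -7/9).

Signed area of the reference triangle: [ABC] = ½·((-9)·(-4−(-2)) + (-10)·(-2−6) + 2·(6−(-4))) = ½·(18 + 80 + 20) = 59.
[PBC] = ½·((-34/9)·(-4−(-2)) + (-10)·(-2−(-7/9)) + 2·(-7/9−(-4))) = ½·(68/9 + 110/9 + 58/9) = 118/9, so the A-coordinate is (118/9)/59 = 2/9.
[APC] = ½·((-9)·(-7/9−(-2)) + (-34/9)·(-2−6) + 2·(6−(-7/9))) = ½·(-11 + 272/9 + 122/9) = 295/18, so the B-coordinate is 5/18.
[ABP] = ½·((-9)·(-4−(-7/9)) + (-10)·(-7/9−6) + (-34/9)·(6−(-4))) = ½·(29 + 610/9 − 340/9) = 59/2, so the C-coordinate is 1/2.
Check: 2/9 + 5/18 + 1/2 = 1.

(2/9, 5/18, 1/2)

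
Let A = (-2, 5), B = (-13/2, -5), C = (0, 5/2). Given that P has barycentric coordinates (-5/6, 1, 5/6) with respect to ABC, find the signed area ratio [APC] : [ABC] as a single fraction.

1

The signed ratio [APC]/[ABC] equals the barycentric coordinate of P at vertex B, which is 1.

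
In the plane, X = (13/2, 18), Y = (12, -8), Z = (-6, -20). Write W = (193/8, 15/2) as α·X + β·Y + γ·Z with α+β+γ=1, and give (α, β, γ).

Signed area of the reference triangle: [XYZ] = ½·((13/2)·(-8−(-20)) + 12·(-20−18) + (-6)·(18−(-8))) = ½·(78 − 456 − 156) = -267.
[WYZ] = ½·((193/8)·(-8−(-20)) + 12·(-20−(15/2)) + (-6)·(15/2−(-8))) = ½·(579/2 − 330 − 93) = -267/4, so the X-coordinate is (-267/4)/(-267) = 1/4.
[XWZ] = ½·((13/2)·(15/2−(-20)) + (193/8)·(-20−18) + (-6)·(18−(15/2))) = ½·(715/4 − 3667/4 − 63) = -801/2, so the Y-coordinate is 3/2.
[XYW] = ½·((13/2)·(-8−(15/2)) + 12·(15/2−18) + (193/8)·(18−(-8))) = ½·(-403/4 − 126 + 2509/4) = 801/4, so the Z-coordinate is -3/4.

(1/4, 3/2, -3/4)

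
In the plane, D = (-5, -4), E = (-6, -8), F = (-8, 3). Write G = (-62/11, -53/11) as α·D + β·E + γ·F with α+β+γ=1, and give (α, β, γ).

Signed area of the reference triangle: [DEF] = ½·((-5)·(-8−3) + (-6)·(3−(-4)) + (-8)·(-4−(-8))) = ½·(55 − 42 − 32) = -19/2.
[GEF] = ½·((-62/11)·(-8−3) + (-6)·(3−(-53/11)) + (-8)·(-53/11−(-8))) = ½·(62 − 516/11 − 280/11) = -57/11, so the D-coordinate is (-57/11)/(-19/2) = 6/11.
[DGF] = ½·((-5)·(-53/11−3) + (-62/11)·(3−(-4)) + (-8)·(-4−(-53/11))) = ½·(430/11 − 434/11 − 72/11) = -38/11, so the E-coordinate is 4/11.
[DEG] = ½·((-5)·(-8−(-53/11)) + (-6)·(-53/11−(-4)) + (-62/11)·(-4−(-8))) = ½·(175/11 + 54/11 − 248/11) = -19/22, so the F-coordinate is 1/11.
Check: 6/11 + 4/11 + 1/11 = 1.

(6/11, 4/11, 1/11)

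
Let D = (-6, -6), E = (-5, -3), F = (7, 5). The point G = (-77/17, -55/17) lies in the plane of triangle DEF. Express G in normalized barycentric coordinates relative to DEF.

Signed area of the reference triangle: [DEF] = ½·((-6)·(-3−5) + (-5)·(5−(-6)) + 7·(-6−(-3))) = ½·(48 − 55 − 21) = -14.
[GEF] = ½·((-77/17)·(-3−5) + (-5)·(5−(-55/17)) + 7·(-55/17−(-3))) = ½·(616/17 − 700/17 − 28/17) = -56/17, so the D-coordinate is (-56/17)/(-14) = 4/17.
[DGF] = ½·((-6)·(-55/17−5) + (-77/17)·(5−(-6)) + 7·(-6−(-55/17))) = ½·(840/17 − 847/17 − 329/17) = -168/17, so the E-coordinate is 12/17.
[DEG] = ½·((-6)·(-3−(-55/17)) + (-5)·(-55/17−(-6)) + (-77/17)·(-6−(-3))) = ½·(-24/17 − 235/17 + 231/17) = -14/17, so the F-coordinate is 1/17.
Check: 4/17 + 12/17 + 1/17 = 1.

(4/17, 12/17, 1/17)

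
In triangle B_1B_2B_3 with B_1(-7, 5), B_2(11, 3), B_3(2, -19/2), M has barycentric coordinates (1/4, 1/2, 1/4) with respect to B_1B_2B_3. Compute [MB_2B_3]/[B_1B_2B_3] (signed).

1/4

The signed ratio [MB_2B_3]/[B_1B_2B_3] equals the barycentric coordinate of M at vertex B_1, which is 1/4.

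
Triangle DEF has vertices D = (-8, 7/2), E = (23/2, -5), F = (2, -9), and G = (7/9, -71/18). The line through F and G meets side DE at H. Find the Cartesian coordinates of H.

Barycentric coordinates of G with respect to DEF: (1/3, 2/9, 4/9).
On side DE the F-coordinate is zero; dropping G's F-weight 4/9 and renormalizing the remaining 1/3 : 2/9 gives weights 3/5, 2/5 on D, E.
H = (3/5)·(-8, 7/2) + (2/5)·(23/2, -5) = (-1/5, 1/10).

(-1/5, 1/10)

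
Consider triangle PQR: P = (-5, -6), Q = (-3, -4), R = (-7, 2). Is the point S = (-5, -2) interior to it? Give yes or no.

yes

Barycentric coordinates of S: (1/5, 2/5, 2/5).
The three coordinates are positive, positive, positive; a point is interior exactly when all three are positive.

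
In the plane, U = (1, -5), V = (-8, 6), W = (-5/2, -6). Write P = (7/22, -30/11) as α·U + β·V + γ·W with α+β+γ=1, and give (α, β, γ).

(12/11, 2/11, -3/11)

Signed area of the reference triangle: [UVW] = ½·(1·(6−(-6)) + (-8)·(-6−(-5)) + (-5/2)·(-5−6)) = ½·(12 + 8 + 55/2) = 95/4.
[PVW] = ½·((7/22)·(6−(-6)) + (-8)·(-6−(-30/11)) + (-5/2)·(-30/11−6)) = ½·(42/11 + 288/11 + 240/11) = 285/11, so the U-coordinate is (285/11)/(95/4) = 12/11.
[UPW] = ½·(1·(-30/11−(-6)) + (7/22)·(-6−(-5)) + (-5/2)·(-5−(-30/11))) = ½·(36/11 − 7/22 + 125/22) = 95/22, so the V-coordinate is 2/11.
[UVP] = ½·(1·(6−(-30/11)) + (-8)·(-30/11−(-5)) + (7/22)·(-5−6)) = ½·(96/11 − 200/11 − 7/2) = -285/44, so the W-coordinate is -3/11.
Check: 12/11 + 2/11 − 3/11 = 1.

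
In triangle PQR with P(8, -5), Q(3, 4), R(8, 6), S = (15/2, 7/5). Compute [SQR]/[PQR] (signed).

2/5

[PQR] = ½·(8·(4−6) + 3·(6−(-5)) + 8·(-5−4)) = ½·(-16 + 33 − 72) = -55/2.
[SQR] = ½·((15/2)·(4−6) + 3·(6−(7/5)) + 8·(7/5−4)) = ½·(-15 + 69/5 − 104/5) = -11, so the ratio is (-11)/(-55/2) = 2/5.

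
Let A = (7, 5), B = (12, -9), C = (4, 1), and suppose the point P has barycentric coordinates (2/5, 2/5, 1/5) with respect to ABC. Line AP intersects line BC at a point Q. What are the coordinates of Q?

(28/3, -17/3)

Line AP meets BC where the A-coordinate vanishes; zeroing P's A-weight and renormalizing leaves B, C-weights 2/5 : 1/5 → (2/3, 1/3).
So Q = (2/3)·B + (1/3)·C = (28/3, -17/3).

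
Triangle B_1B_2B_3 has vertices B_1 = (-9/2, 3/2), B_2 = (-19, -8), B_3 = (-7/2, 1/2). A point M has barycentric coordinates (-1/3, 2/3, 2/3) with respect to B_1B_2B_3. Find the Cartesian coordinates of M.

M = (-1/3)·B_1 + (2/3)·B_2 + (2/3)·B_3.
x-coordinate: (-1/3)·(-9/2) + (2/3)·(-19) + (2/3)·(-7/2) = -27/2.
y-coordinate: (-1/3)·(3/2) + (2/3)·(-8) + (2/3)·(1/2) = -11/2.

(-27/2, -11/2)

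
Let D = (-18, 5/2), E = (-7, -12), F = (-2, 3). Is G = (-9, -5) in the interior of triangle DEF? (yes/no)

yes

Barycentric coordinates of G: (26/95, 249/475, 96/475).
The three coordinates are positive, positive, positive; a point is interior exactly when all three are positive.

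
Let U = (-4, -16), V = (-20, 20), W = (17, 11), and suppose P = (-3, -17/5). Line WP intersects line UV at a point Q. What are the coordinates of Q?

(-8, -7)

Barycentric coordinates of P with respect to UVW: (3/5, 1/5, 1/5).
On side UV the W-coordinate is zero; dropping P's W-weight 1/5 and renormalizing the remaining 3/5 : 1/5 gives weights 3/4, 1/4 on U, V.
Q = (3/4)·(-4, -16) + (1/4)·(-20, 20) = (-8, -7).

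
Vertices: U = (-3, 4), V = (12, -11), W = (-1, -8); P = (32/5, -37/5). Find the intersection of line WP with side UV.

Barycentric coordinates of P with respect to UVW: (1/5, 3/5, 1/5).
On side UV the W-coordinate is zero; dropping P's W-weight 1/5 and renormalizing the remaining 1/5 : 3/5 gives weights 1/4, 3/4 on U, V.
Q = (1/4)·(-3, 4) + (3/4)·(12, -11) = (33/4, -29/4).

(33/4, -29/4)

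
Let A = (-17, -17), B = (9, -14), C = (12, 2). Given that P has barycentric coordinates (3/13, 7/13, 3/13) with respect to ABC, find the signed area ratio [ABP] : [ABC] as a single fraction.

3/13

The signed ratio [ABP]/[ABC] equals the barycentric coordinate of P at vertex C, which is 3/13.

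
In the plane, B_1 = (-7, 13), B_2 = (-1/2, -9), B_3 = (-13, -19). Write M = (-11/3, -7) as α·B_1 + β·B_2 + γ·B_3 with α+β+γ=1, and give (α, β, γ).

Signed area of the reference triangle: [B_1B_2B_3] = ½·((-7)·(-9−(-19)) + (-1/2)·(-19−13) + (-13)·(13−(-9))) = ½·(-70 + 16 − 286) = -170.
[MB_2B_3] = ½·((-11/3)·(-9−(-19)) + (-1/2)·(-19−(-7)) + (-13)·(-7−(-9))) = ½·(-110/3 + 6 − 26) = -85/3, so the B_1-coordinate is (-85/3)/(-170) = 1/6.
[B_1MB_3] = ½·((-7)·(-7−(-19)) + (-11/3)·(-19−13) + (-13)·(13−(-7))) = ½·(-84 + 352/3 − 260) = -340/3, so the B_2-coordinate is 2/3.
[B_1B_2M] = ½·((-7)·(-9−(-7)) + (-1/2)·(-7−13) + (-11/3)·(13−(-9))) = ½·(14 + 10 − 242/3) = -85/3, so the B_3-coordinate is 1/6.

(1/6, 2/3, 1/6)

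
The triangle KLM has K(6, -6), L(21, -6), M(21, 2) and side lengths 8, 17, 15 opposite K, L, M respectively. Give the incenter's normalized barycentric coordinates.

(1/5, 17/40, 3/8)

The incenter has barycentric coordinates proportional to the opposite side lengths: (8 : 17 : 15).
Normalizing by 8+17+15 = 40 gives (1/5, 17/40, 3/8).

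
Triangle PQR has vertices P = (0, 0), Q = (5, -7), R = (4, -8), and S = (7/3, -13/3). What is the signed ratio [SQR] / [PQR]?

4/9

[PQR] = ½·(0·(-7−(-8)) + 5·(-8−0) + 4·(0−(-7))) = ½·(0 − 40 + 28) = -6.
[SQR] = ½·((7/3)·(-7−(-8)) + 5·(-8−(-13/3)) + 4·(-13/3−(-7))) = ½·(7/3 − 55/3 + 32/3) = -8/3, so the ratio is (-8/3)/(-6) = 4/9.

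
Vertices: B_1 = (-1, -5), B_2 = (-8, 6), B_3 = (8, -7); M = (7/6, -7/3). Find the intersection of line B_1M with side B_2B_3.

(8/5, -9/5)

Barycentric coordinates of M with respect to B_1B_2B_3: (1/6, 1/3, 1/2).
On side B_2B_3 the B_1-coordinate is zero; dropping M's B_1-weight 1/6 and renormalizing the remaining 1/3 : 1/2 gives weights 2/5, 3/5 on B_2, B_3.
N = (2/5)·(-8, 6) + (3/5)·(8, -7) = (8/5, -9/5).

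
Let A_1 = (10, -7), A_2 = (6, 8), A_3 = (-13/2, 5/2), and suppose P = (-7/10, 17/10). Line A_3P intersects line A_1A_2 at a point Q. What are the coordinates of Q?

(8, 1/2)

Barycentric coordinates of P with respect to A_1A_2A_3: (1/5, 1/5, 3/5).
On side A_1A_2 the A_3-coordinate is zero; dropping P's A_3-weight 3/5 and renormalizing the remaining 1/5 : 1/5 gives weights 1/2, 1/2 on A_1, A_2.
Q = (1/2)·(10, -7) + (1/2)·(6, 8) = (8, 1/2).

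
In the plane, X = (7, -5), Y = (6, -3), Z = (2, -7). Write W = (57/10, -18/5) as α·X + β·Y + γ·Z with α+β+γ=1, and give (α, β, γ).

(1/10, 4/5, 1/10)

Signed area of the reference triangle: [XYZ] = ½·(7·(-3−(-7)) + 6·(-7−(-5)) + 2·(-5−(-3))) = ½·(28 − 12 − 4) = 6.
[WYZ] = ½·((57/10)·(-3−(-7)) + 6·(-7−(-18/5)) + 2·(-18/5−(-3))) = ½·(114/5 − 102/5 − 6/5) = 3/5, so the X-coordinate is (3/5)/6 = 1/10.
[XWZ] = ½·(7·(-18/5−(-7)) + (57/10)·(-7−(-5)) + 2·(-5−(-18/5))) = ½·(119/5 − 57/5 − 14/5) = 24/5, so the Y-coordinate is 4/5.
[XYW] = ½·(7·(-3−(-18/5)) + 6·(-18/5−(-5)) + (57/10)·(-5−(-3))) = ½·(21/5 + 42/5 − 57/5) = 3/5, so the Z-coordinate is 1/10.
Check: 1/10 + 4/5 + 1/10 = 1.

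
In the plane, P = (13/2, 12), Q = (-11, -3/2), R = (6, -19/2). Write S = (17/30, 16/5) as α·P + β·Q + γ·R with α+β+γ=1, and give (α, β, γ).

(7/15, 1/3, 1/5)

Signed area of the reference triangle: [PQR] = ½·((13/2)·(-3/2−(-19/2)) + (-11)·(-19/2−12) + 6·(12−(-3/2))) = ½·(52 + 473/2 + 81) = 739/4.
[SQR] = ½·((17/30)·(-3/2−(-19/2)) + (-11)·(-19/2−(16/5)) + 6·(16/5−(-3/2))) = ½·(68/15 + 1397/10 + 141/5) = 5173/60, so the P-coordinate is (5173/60)/(739/4) = 7/15.
[PSR] = ½·((13/2)·(16/5−(-19/2)) + (17/30)·(-19/2−12) + 6·(12−(16/5))) = ½·(1651/20 − 731/60 + 264/5) = 739/12, so the Q-coordinate is 1/3.
[PQS] = ½·((13/2)·(-3/2−(16/5)) + (-11)·(16/5−12) + (17/30)·(12−(-3/2))) = ½·(-611/20 + 484/5 + 153/20) = 739/20, so the R-coordinate is 1/5.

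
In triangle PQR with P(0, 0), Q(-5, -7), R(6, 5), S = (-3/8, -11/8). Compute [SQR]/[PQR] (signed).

[PQR] = ½·(0·(-7−5) + (-5)·(5−0) + 6·(0−(-7))) = ½·(0 − 25 + 42) = 17/2.
[SQR] = ½·((-3/8)·(-7−5) + (-5)·(5−(-11/8)) + 6·(-11/8−(-7))) = ½·(9/2 − 255/8 + 135/4) = 51/16, so the ratio is (51/16)/(17/2) = 3/8.

3/8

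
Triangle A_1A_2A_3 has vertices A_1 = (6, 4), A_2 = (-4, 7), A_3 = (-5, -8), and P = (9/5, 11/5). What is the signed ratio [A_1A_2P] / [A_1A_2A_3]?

1/5

[A_1A_2A_3] = ½·(6·(7−(-8)) + (-4)·(-8−4) + (-5)·(4−7)) = ½·(90 + 48 + 15) = 153/2.
[A_1A_2P] = ½·(6·(7−(11/5)) + (-4)·(11/5−4) + (9/5)·(4−7)) = ½·(144/5 + 36/5 − 27/5) = 153/10, so the ratio is (153/10)/(153/2) = 1/5.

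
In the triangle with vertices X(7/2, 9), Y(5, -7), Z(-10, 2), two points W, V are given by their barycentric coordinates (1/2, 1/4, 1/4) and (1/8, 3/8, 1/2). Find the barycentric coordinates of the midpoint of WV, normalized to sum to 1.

(5/16, 5/16, 3/8)

Since both coordinate triples sum to 1, the midpoint's barycentrics are the componentwise average.
(1/2+1/8)/2 = 5/16; similarly 5/16 and 3/8.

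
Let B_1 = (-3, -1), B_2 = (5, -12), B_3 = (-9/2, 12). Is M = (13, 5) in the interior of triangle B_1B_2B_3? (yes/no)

no

Barycentric coordinates of M: (-101/25, 62/25, 64/25).
The three coordinates are negative, positive, positive; a point is interior exactly when all three are positive.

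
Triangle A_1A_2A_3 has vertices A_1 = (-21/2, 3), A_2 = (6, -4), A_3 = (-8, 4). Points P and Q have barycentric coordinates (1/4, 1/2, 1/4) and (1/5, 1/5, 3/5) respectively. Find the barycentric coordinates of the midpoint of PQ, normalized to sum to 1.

Since both coordinate triples sum to 1, the midpoint's barycentrics are the componentwise average.
(1/4+1/5)/2 = 9/40; similarly 7/20 and 17/40.

(9/40, 7/20, 17/40)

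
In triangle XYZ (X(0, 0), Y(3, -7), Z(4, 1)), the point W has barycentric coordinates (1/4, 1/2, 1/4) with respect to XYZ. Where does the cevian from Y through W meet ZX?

(2, 1/2)

Line YW meets ZX where the Y-coordinate vanishes; zeroing W's Y-weight and renormalizing leaves Z, X-weights 1/4 : 1/4 → (1/2, 1/2).
So V = (1/2)·Z + (1/2)·X = (2, 1/2).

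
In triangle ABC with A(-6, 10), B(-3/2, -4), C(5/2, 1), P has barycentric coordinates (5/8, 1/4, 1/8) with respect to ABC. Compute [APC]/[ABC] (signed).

1/4

The signed ratio [APC]/[ABC] equals the barycentric coordinate of P at vertex B, which is 1/4.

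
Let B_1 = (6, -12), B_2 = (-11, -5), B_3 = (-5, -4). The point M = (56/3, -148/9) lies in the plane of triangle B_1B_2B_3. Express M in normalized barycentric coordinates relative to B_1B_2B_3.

Signed area of the reference triangle: [B_1B_2B_3] = ½·(6·(-5−(-4)) + (-11)·(-4−(-12)) + (-5)·(-12−(-5))) = ½·(-6 − 88 + 35) = -59/2.
[MB_2B_3] = ½·((56/3)·(-5−(-4)) + (-11)·(-4−(-148/9)) + (-5)·(-148/9−(-5))) = ½·(-56/3 − 1232/9 + 515/9) = -295/6, so the B_1-coordinate is (-295/6)/(-59/2) = 5/3.
[B_1MB_3] = ½·(6·(-148/9−(-4)) + (56/3)·(-4−(-12)) + (-5)·(-12−(-148/9))) = ½·(-224/3 + 448/3 − 200/9) = 236/9, so the B_2-coordinate is -8/9.
[B_1B_2M] = ½·(6·(-5−(-148/9)) + (-11)·(-148/9−(-12)) + (56/3)·(-12−(-5))) = ½·(206/3 + 440/9 − 392/3) = -59/9, so the B_3-coordinate is 2/9.
Check: 5/3 − 8/9 + 2/9 = 1.

(5/3, -8/9, 2/9)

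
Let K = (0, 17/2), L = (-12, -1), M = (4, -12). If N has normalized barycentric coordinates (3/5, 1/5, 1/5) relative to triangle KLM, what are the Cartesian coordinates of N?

N = (3/5)·K + (1/5)·L + (1/5)·M.
x-coordinate: (3/5)·0 + (1/5)·(-12) + (1/5)·4 = -8/5.
y-coordinate: (3/5)·(17/2) + (1/5)·(-1) + (1/5)·(-12) = 5/2.

(-8/5, 5/2)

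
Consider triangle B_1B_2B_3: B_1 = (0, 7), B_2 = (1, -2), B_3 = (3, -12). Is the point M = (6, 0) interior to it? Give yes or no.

no

Barycentric coordinates of M: (27/4, -93/8, 47/8).
The three coordinates are positive, negative, positive; a point is interior exactly when all three are positive.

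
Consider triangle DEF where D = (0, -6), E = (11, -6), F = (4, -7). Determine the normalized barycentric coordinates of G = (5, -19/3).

(1/3, 1/3, 1/3)

Signed area of the reference triangle: [DEF] = ½·(0·(-6−(-7)) + 11·(-7−(-6)) + 4·(-6−(-6))) = ½·(0 − 11 + 0) = -11/2.
[GEF] = ½·(5·(-6−(-7)) + 11·(-7−(-19/3)) + 4·(-19/3−(-6))) = ½·(5 − 22/3 − 4/3) = -11/6, so the D-coordinate is (-11/6)/(-11/2) = 1/3.
[DGF] = ½·(0·(-19/3−(-7)) + 5·(-7−(-6)) + 4·(-6−(-19/3))) = ½·(0 − 5 + 4/3) = -11/6, so the E-coordinate is 1/3.
[DEG] = ½·(0·(-6−(-19/3)) + 11·(-19/3−(-6)) + 5·(-6−(-6))) = ½·(0 − 11/3 + 0) = -11/6, so the F-coordinate is 1/3.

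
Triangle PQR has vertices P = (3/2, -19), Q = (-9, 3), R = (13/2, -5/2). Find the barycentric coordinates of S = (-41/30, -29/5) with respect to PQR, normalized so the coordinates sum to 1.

Signed area of the reference triangle: [PQR] = ½·((3/2)·(3−(-5/2)) + (-9)·(-5/2−(-19)) + (13/2)·(-19−3)) = ½·(33/4 − 297/2 − 143) = -1133/8.
[SQR] = ½·((-41/30)·(3−(-5/2)) + (-9)·(-5/2−(-29/5)) + (13/2)·(-29/5−3)) = ½·(-451/60 − 297/10 − 286/5) = -1133/24, so the P-coordinate is (-1133/24)/(-1133/8) = 1/3.
[PSR] = ½·((3/2)·(-29/5−(-5/2)) + (-41/30)·(-5/2−(-19)) + (13/2)·(-19−(-29/5))) = ½·(-99/20 − 451/20 − 429/5) = -1133/20, so the Q-coordinate is 2/5.
[PQS] = ½·((3/2)·(3−(-29/5)) + (-9)·(-29/5−(-19)) + (-41/30)·(-19−3)) = ½·(66/5 − 594/5 + 451/15) = -1133/30, so the R-coordinate is 4/15.
Check: 1/3 + 2/5 + 4/15 = 1.

(1/3, 2/5, 4/15)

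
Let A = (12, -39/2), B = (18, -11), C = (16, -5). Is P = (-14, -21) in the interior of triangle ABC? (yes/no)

no

Barycentric coordinates of P: (4, -7, 4).
The three coordinates are positive, negative, positive; a point is interior exactly when all three are positive.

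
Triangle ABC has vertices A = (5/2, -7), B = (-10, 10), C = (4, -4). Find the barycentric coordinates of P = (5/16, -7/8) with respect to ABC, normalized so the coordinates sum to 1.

Signed area of the reference triangle: [ABC] = ½·((5/2)·(10−(-4)) + (-10)·(-4−(-7)) + 4·(-7−10)) = ½·(35 − 30 − 68) = -63/2.
[PBC] = ½·((5/16)·(10−(-4)) + (-10)·(-4−(-7/8)) + 4·(-7/8−10)) = ½·(35/8 + 125/4 − 87/2) = -63/16, so the A-coordinate is (-63/16)/(-63/2) = 1/8.
[APC] = ½·((5/2)·(-7/8−(-4)) + (5/16)·(-4−(-7)) + 4·(-7−(-7/8))) = ½·(125/16 + 15/16 − 49/2) = -63/8, so the B-coordinate is 1/4.
[ABP] = ½·((5/2)·(10−(-7/8)) + (-10)·(-7/8−(-7)) + (5/16)·(-7−10)) = ½·(435/16 − 245/4 − 85/16) = -315/16, so the C-coordinate is 5/8.
Check: 1/8 + 1/4 + 5/8 = 1.

(1/8, 1/4, 5/8)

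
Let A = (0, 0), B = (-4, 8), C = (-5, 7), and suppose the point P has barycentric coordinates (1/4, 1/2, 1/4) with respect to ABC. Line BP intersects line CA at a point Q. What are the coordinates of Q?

(-5/2, 7/2)

Line BP meets CA where the B-coordinate vanishes; zeroing P's B-weight and renormalizing leaves C, A-weights 1/4 : 1/4 → (1/2, 1/2).
So Q = (1/2)·C + (1/2)·A = (-5/2, 7/2).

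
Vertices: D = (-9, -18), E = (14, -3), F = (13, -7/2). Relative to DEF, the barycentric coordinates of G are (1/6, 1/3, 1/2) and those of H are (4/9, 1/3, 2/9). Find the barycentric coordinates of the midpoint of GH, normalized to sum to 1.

(11/36, 1/3, 13/36)

Since both coordinate triples sum to 1, the midpoint's barycentrics are the componentwise average.
(1/6+4/9)/2 = 11/36; similarly 1/3 and 13/36.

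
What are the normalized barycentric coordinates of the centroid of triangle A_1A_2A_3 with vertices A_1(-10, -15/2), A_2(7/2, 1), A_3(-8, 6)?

(1/3, 1/3, 1/3)

The centroid is the average of the vertices, so each weight is 1/3.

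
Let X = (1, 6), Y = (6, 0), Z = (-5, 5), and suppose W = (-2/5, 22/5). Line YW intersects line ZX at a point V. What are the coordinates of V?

(-2, 11/2)

Barycentric coordinates of W with respect to XYZ: (2/5, 1/5, 2/5).
On side ZX the Y-coordinate is zero; dropping W's Y-weight 1/5 and renormalizing the remaining 2/5 : 2/5 gives weights 1/2, 1/2 on Z, X.
V = (1/2)·(-5, 5) + (1/2)·(1, 6) = (-2, 11/2).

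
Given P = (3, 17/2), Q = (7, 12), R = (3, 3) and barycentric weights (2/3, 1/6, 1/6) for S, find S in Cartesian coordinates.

S = (2/3)·P + (1/6)·Q + (1/6)·R.
x-coordinate: (2/3)·3 + (1/6)·7 + (1/6)·3 = 11/3.
y-coordinate: (2/3)·(17/2) + (1/6)·12 + (1/6)·3 = 49/6.

(11/3, 49/6)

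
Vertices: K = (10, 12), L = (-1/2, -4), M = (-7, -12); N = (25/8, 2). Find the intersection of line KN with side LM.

(-15/4, -8)

Barycentric coordinates of N with respect to KLM: (1/2, 1/4, 1/4).
On side LM the K-coordinate is zero; dropping N's K-weight 1/2 and renormalizing the remaining 1/4 : 1/4 gives weights 1/2, 1/2 on L, M.
J = (1/2)·(-1/2, -4) + (1/2)·(-7, -12) = (-15/4, -8).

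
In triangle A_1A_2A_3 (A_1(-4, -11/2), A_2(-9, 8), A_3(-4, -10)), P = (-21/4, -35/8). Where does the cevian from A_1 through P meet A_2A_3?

Barycentric coordinates of P with respect to A_1A_2A_3: (1/4, 1/4, 1/2).
On side A_2A_3 the A_1-coordinate is zero; dropping P's A_1-weight 1/4 and renormalizing the remaining 1/4 : 1/2 gives weights 1/3, 2/3 on A_2, A_3.
Q = (1/3)·(-9, 8) + (2/3)·(-4, -10) = (-17/3, -4).

(-17/3, -4)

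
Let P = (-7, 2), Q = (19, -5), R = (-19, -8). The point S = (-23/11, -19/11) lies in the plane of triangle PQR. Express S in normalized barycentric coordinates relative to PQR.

Signed area of the reference triangle: [PQR] = ½·((-7)·(-5−(-8)) + 19·(-8−2) + (-19)·(2−(-5))) = ½·(-21 − 190 − 133) = -172.
[SQR] = ½·((-23/11)·(-5−(-8)) + 19·(-8−(-19/11)) + (-19)·(-19/11−(-5))) = ½·(-69/11 − 1311/11 − 684/11) = -1032/11, so the P-coordinate is (-1032/11)/(-172) = 6/11.
[PSR] = ½·((-7)·(-19/11−(-8)) + (-23/11)·(-8−2) + (-19)·(2−(-19/11))) = ½·(-483/11 + 230/11 − 779/11) = -516/11, so the Q-coordinate is 3/11.
[PQS] = ½·((-7)·(-5−(-19/11)) + 19·(-19/11−2) + (-23/11)·(2−(-5))) = ½·(252/11 − 779/11 − 161/11) = -344/11, so the R-coordinate is 2/11.

(6/11, 3/11, 2/11)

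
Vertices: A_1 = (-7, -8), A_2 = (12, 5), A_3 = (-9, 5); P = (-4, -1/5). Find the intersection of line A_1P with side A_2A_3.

Barycentric coordinates of P with respect to A_1A_2A_3: (2/5, 1/5, 2/5).
On side A_2A_3 the A_1-coordinate is zero; dropping P's A_1-weight 2/5 and renormalizing the remaining 1/5 : 2/5 gives weights 1/3, 2/3 on A_2, A_3.
Q = (1/3)·(12, 5) + (2/3)·(-9, 5) = (-2, 5).

(-2, 5)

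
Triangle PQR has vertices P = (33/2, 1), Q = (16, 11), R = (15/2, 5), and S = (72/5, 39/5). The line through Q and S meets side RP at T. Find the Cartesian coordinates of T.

(12, 3)

Barycentric coordinates of S with respect to PQR: (1/5, 3/5, 1/5).
On side RP the Q-coordinate is zero; dropping S's Q-weight 3/5 and renormalizing the remaining 1/5 : 1/5 gives weights 1/2, 1/2 on R, P.
T = (1/2)·(15/2, 5) + (1/2)·(33/2, 1) = (12, 3).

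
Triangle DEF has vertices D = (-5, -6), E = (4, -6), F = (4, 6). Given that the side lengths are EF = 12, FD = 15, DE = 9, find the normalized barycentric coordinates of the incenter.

The incenter has barycentric coordinates proportional to the opposite side lengths: (12 : 15 : 9).
Normalizing by 12+15+9 = 36 gives (1/3, 5/12, 1/4).

(1/3, 5/12, 1/4)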